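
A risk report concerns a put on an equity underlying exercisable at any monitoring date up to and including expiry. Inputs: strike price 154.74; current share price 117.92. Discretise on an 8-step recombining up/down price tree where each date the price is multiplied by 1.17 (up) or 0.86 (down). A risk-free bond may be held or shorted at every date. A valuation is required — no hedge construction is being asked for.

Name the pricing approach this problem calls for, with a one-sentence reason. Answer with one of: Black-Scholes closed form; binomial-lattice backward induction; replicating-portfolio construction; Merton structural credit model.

Key observation: the put (strike 154.74 on spot 117.92) is American-style on a 8-step discrete price model, so the early-exercise decision at every node requires stepwise backward valuation — a closed form cannot price the exercise right.

framework: binomial-lattice backward induction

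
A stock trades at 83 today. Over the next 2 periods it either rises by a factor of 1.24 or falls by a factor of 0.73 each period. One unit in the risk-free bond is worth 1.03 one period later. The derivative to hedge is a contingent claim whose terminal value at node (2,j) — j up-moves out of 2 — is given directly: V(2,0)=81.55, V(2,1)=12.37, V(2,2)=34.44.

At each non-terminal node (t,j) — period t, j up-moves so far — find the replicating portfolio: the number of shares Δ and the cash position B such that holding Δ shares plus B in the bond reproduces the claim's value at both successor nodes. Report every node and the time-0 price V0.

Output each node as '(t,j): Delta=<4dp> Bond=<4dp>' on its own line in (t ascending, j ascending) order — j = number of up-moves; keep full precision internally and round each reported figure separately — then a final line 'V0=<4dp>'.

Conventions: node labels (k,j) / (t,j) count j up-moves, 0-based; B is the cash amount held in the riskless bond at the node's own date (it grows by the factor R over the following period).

No-arbitrage ⇒ martingale measure with p* = (R−d)/(u−d) = 0.5882.
At maturity the claim pays: V(2,0)=81.5500, V(2,1)=12.3700, V(2,2)=34.4400
  t=1,j=0: stock 60.5900 → up 75.1316 (V=12.3700), down 44.2307 (V=81.5500). Price 39.6659; hedge Δ=-2.2388, bond B=175.3130.
  t=1,j=1: stock 102.9200 → up 127.6208 (V=34.4400), down 75.1316 (V=12.3700). Price 24.6139; hedge Δ=0.4205, bond B=-18.6606.
  t=0,j=0: stock 83.0000 → up 102.9200 (V=24.6139), down 60.5900 (V=39.6659). Price 29.9144; hedge Δ=-0.3556, bond B=59.4280.
Sanity check at the root: Δ(0,0)·S0 + B(0,0) reproduces V0 = 29.9144.

(0,0): Delta=-0.3556 Bond=59.4280
(1,0): Delta=-2.2388 Bond=175.3130
(1,1): Delta=0.4205 Bond=-18.6606
V0=29.9144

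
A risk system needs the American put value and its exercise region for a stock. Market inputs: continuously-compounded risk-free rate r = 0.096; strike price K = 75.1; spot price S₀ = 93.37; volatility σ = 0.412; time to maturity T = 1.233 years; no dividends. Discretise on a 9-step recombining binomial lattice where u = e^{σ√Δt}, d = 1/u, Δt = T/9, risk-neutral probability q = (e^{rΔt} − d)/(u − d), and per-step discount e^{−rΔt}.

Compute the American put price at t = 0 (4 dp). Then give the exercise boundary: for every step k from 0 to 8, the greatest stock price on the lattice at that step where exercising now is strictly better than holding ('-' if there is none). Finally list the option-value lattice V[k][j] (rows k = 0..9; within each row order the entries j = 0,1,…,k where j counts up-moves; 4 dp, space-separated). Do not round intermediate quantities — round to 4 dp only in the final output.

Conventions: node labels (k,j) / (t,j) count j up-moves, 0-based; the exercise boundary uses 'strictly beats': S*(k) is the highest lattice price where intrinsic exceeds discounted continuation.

Δt=0.13700, u=1.16474, d=0.85856, q=0.50519, disc=e^(-rΔt)=0.98693
k=9 terminal: V=max(K-S,0) → 51.4324 42.9922 31.5421 16.0087 0.0000 0.0000 0.0000 0.0000 0.0000 0.0000
k=8: j=0 S=27.5666 intr=47.5334 cont=46.5522 V=47.5334[EX]; j=1 S=37.3972 intr=37.7028 cont=36.7215 V=37.7028[EX]; j=2 S=50.7336 intr=24.3664 cont=23.3852 V=24.3664[EX]; j=3 S=68.8258 intr=6.2742 cont=7.8178 V=7.8178[hold]; j=4 S=93.3700 intr=0.0000 cont=0.0000 V=0.0000[hold]; j=5 S=126.6670 intr=0.0000 cont=0.0000 V=0.0000[hold]; j=6 S=171.8381 intr=0.0000 cont=0.0000 V=0.0000[hold]; j=7 S=233.1178 intr=0.0000 cont=0.0000 V=0.0000[hold]; j=8 S=316.2508 intr=0.0000 cont=0.0000 V=0.0000[hold]  S*(8)=50.7336
k=7: j=0 S=32.1078 intr=42.9922 cont=42.0109 V=42.9922[EX]; j=1 S=43.5579 intr=31.5421 cont=30.5608 V=31.5421[EX]; j=2 S=59.0913 intr=16.0087 cont=15.7971 V=16.0087[EX]; j=3 S=80.1640 intr=0.0000 cont=3.8178 V=3.8178[hold]; j=4 S=108.7515 intr=0.0000 cont=0.0000 V=0.0000[hold]; j=5 S=147.5338 intr=0.0000 cont=0.0000 V=0.0000[hold]; j=6 S=200.1463 intr=0.0000 cont=0.0000 V=0.0000[hold]; j=7 S=271.5211 intr=0.0000 cont=0.0000 V=0.0000[hold]  S*(7)=59.0913
k=6: j=0 S=37.3972 intr=37.7028 cont=36.7215 V=37.7028[EX]; j=1 S=50.7336 intr=24.3664 cont=23.3852 V=24.3664[EX]; j=2 S=68.8258 intr=6.2742 cont=9.7213 V=9.7213[hold]; j=3 S=93.3700 intr=0.0000 cont=1.8644 V=1.8644[hold]; j=4 S=126.6670 intr=0.0000 cont=0.0000 V=0.0000[hold]; j=5 S=171.8381 intr=0.0000 cont=0.0000 V=0.0000[hold]; j=6 S=233.1178 intr=0.0000 cont=0.0000 V=0.0000[hold]  S*(6)=50.7336
k=5: j=0 S=43.5579 intr=31.5421 cont=30.5608 V=31.5421[EX]; j=1 S=59.0913 intr=16.0087 cont=16.7462 V=16.7462[hold]; j=2 S=80.1640 intr=0.0000 cont=5.6769 V=5.6769[hold]; j=3 S=108.7515 intr=0.0000 cont=0.9105 V=0.9105[hold]; j=4 S=147.5338 intr=0.0000 cont=0.0000 V=0.0000[hold]; j=5 S=200.1463 intr=0.0000 cont=0.0000 V=0.0000[hold]  S*(5)=43.5579
k=4: j=0 S=50.7336 intr=24.3664 cont=23.7529 V=24.3664[EX]; j=1 S=68.8258 intr=6.2742 cont=11.0084 V=11.0084[hold]; j=2 S=93.3700 intr=0.0000 cont=3.2262 V=3.2262[hold]; j=3 S=126.6670 intr=0.0000 cont=0.4446 V=0.4446[hold]; j=4 S=171.8381 intr=0.0000 cont=0.0000 V=0.0000[hold]  S*(4)=50.7336
k=3: j=0 S=59.0913 intr=16.0087 cont=17.3879 V=17.3879[hold]; j=1 S=80.1640 intr=0.0000 cont=6.9845 V=6.9845[hold]; j=2 S=108.7515 intr=0.0000 cont=1.7972 V=1.7972[hold]; j=3 S=147.5338 intr=0.0000 cont=0.2171 V=0.2171[hold]  S*(3)=-
k=2: j=0 S=68.8258 intr=6.2742 cont=11.9737 V=11.9737[hold]; j=1 S=93.3700 intr=0.0000 cont=4.3069 V=4.3069[hold]; j=2 S=126.6670 intr=0.0000 cont=0.9859 V=0.9859[hold]  S*(2)=-
k=1: j=0 S=80.1640 intr=0.0000 cont=7.9947 V=7.9947[hold]; j=1 S=108.7515 intr=0.0000 cont=2.5948 V=2.5948[hold]  S*(1)=-
k=0: j=0 S=93.3700 intr=0.0000 cont=5.1979 V=5.1979[hold]  S*(0)=-

price = 5.1979
boundary = - - - - 50.7336 43.5579 50.7336 59.0913 50.7336
tree:
5.1979
7.9947 2.5948
11.9737 4.3069 0.9859
17.3879 6.9845 1.7972 0.2171
24.3664 11.0084 3.2262 0.4446 0.0000
31.5421 16.7462 5.6769 0.9105 0.0000 0.0000
37.7028 24.3664 9.7213 1.8644 0.0000 0.0000 0.0000
42.9922 31.5421 16.0087 3.8178 0.0000 0.0000 0.0000 0.0000
47.5334 37.7028 24.3664 7.8178 0.0000 0.0000 0.0000 0.0000 0.0000
51.4324 42.9922 31.5421 16.0087 0.0000 0.0000 0.0000 0.0000 0.0000 0.0000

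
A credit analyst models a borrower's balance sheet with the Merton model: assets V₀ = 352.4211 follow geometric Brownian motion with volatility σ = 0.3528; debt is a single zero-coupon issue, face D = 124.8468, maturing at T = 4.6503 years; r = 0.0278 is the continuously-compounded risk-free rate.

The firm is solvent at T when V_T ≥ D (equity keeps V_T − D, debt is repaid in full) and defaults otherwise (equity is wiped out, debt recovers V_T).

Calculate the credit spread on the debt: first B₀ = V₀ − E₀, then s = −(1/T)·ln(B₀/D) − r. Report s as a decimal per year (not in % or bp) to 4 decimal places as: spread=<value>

Work the structural quantities from V₀ = 352.4211 against face 124.8468:
d₁ = [ln(V₀/D) + (r + σ²/2)T] / (σ√T)
   = [ln(352.4211/124.8468) + (0.0278 + 0.5·0.3528²)·4.6503] / (0.3528·√4.6503)
   = [1.037739 + 0.418685] / 0.760797 = 1.914339
d₂ = d₁ − σ√T = 1.914339 − 0.760797 = 1.153541
N(d₁) = 0.972212,  N(d₂) = 0.875656,  e^(−rT) = 0.878729
E₀ = V₀·N(d₁) − D·e^(−rT)·N(d₂)
   = 352.4211·0.972212 − 124.8468·0.878729·0.875656 = 246.562686
B₀ = V₀ − E₀ = 352.4211 − 246.562686 = 105.858414
spread = −(1/T)·ln(B₀/D) − r = −(1/4.6503)·ln(105.858414/124.8468) − 0.0278 = 0.00767833

spread=0.0077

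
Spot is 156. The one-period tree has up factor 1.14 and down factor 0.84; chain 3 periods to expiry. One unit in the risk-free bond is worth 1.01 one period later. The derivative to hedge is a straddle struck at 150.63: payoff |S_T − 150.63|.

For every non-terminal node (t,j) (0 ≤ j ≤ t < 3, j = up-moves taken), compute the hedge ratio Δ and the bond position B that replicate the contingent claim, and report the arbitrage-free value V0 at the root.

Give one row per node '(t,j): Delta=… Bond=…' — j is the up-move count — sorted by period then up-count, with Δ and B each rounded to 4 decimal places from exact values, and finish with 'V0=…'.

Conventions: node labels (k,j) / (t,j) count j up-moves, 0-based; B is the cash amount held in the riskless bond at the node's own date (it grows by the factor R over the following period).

Under the risk-neutral measure, an up-move has probability p* = (R−d)/(u−d) = 0.5667 and values discount at R = 1.01.
At maturity the claim pays: V(3,0)=58.1682, V(3,1)=25.1461, V(3,2)=19.6696, V(3,3)=80.4909
Node (2,0) S=110.0736: V=(p*·25.1461+(1−p*)·58.1682)/1.01=39.0650; Δ=(25.1461−58.1682)/(125.4839−92.4618)=-1.0000; B=V−Δ·S=149.1386
Node (2,1) S=149.3856: V=(p*·19.6696+(1−p*)·25.1461)/1.01=21.8245; Δ=(19.6696−25.1461)/(170.2996−125.4839)=-0.1222; B=V−Δ·S=40.0795
Node (2,2) S=202.7376: V=(p*·80.4909+(1−p*)·19.6696)/1.01=53.5990; Δ=(80.4909−19.6696)/(231.1209−170.2996)=1.0000; B=V−Δ·S=-149.1386
Node (1,0) S=131.0400: V=(p*·21.8245+(1−p*)·39.0650)/1.01=29.0053; Δ=(21.8245−39.0650)/(149.3856−110.0736)=-0.4386; B=V−Δ·S=86.4737
Node (1,1) S=177.8400: V=(p*·53.5990+(1−p*)·21.8245)/1.01=39.4357; Δ=(53.5990−21.8245)/(202.7376−149.3856)=0.5956; B=V−Δ·S=-66.4793
Node (0,0) S=156.0000: V=(p*·39.4357+(1−p*)·29.0053)/1.01=34.5702; Δ=(39.4357−29.0053)/(177.8400−131.0400)=0.2229; B=V−Δ·S=-0.1977
As a check, the time-0 holding Δ(0,0)·S0 + B(0,0) comes to 34.5702 — exactly V0.

(0,0): Delta=0.2229 Bond=-0.1977
(1,0): Delta=-0.4386 Bond=86.4737
(1,1): Delta=0.5956 Bond=-66.4793
(2,0): Delta=-1.0000 Bond=149.1386
(2,1): Delta=-0.1222 Bond=40.0795
(2,2): Delta=1.0000 Bond=-149.1386
V0=34.5702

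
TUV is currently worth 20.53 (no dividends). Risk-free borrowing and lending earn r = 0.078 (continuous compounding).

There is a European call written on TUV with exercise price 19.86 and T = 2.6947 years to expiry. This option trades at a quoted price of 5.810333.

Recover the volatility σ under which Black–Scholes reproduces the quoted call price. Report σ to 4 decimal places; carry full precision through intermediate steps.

At σ = 0.2619 the Black–Scholes value reproduces the quote:
σ√T = 0.2619·√2.6947 = 0.429923
d₁ = (ln(S/K) + (r+σ²/2)T) / (σ√T) = (ln(20.53/19.86) + (0.078+0.2619²/2)·2.6947) / 0.429923 = (0.033180 + 0.302604) / 0.429923 = 0.781031
d₂ = d₁ − σ√T = 0.781031 − 0.429923 = 0.351108
e^{−rT} = 0.810433
N(d₁) = 0.782608,  N(d₂) = 0.637246
V = S·N(d₁) − K·e^{−rT}·N(d₂) = 16.066938 − 10.256605 = 5.810333 (equal to the quote); since ∂V/∂σ > 0 for all σ, the implied volatility is unique

sigma = 0.2619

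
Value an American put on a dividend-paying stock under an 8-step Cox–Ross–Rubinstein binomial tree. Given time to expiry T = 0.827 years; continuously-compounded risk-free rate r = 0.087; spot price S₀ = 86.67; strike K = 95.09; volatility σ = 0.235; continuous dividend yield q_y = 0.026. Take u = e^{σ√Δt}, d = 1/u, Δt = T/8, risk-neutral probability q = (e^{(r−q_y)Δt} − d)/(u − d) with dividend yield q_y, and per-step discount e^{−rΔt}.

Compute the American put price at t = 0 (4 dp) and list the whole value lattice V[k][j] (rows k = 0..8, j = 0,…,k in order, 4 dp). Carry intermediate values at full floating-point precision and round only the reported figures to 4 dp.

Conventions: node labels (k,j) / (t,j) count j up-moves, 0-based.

params: Δt=0.10337 u=1.07848 d=0.92723 q=0.52294 e^(-rΔt)=0.99105
t_8 payoffs: 47.7360 40.0112 31.0262 20.5755 8.4200 0.0000 0.0000 0.0000 0.0000
k=7: node(7,0) S=51.0705 payoff=44.0195 vs cont=43.3052 → 44.0195 [stop]  node(7,1) S=59.4017 payoff=35.6883 vs cont=34.9964 → 35.6883 [stop]  node(7,2) S=69.0918 payoff=25.9982 vs cont=25.3323 → 25.9982 [stop]  node(7,3) S=80.3627 payoff=14.7273 vs cont=14.0916 → 14.7273 [stop]  node(7,4) S=93.4723 payoff=1.6177 vs cont=3.9809 → 3.9809 [wait]  node(7,5) S=108.7204 payoff=0.0000 vs cont=0.0000 → 0.0000 [wait]  node(7,6) S=126.4559 payoff=0.0000 vs cont=0.0000 → 0.0000 [wait]  node(7,7) S=147.0846 payoff=0.0000 vs cont=0.0000 → 0.0000 [wait]
k=6: node(6,0) S=55.0788 payoff=40.0112 vs cont=39.3077 → 40.0112 [stop]  node(6,1) S=64.0638 payoff=31.0262 vs cont=30.3468 → 31.0262 [stop]  node(6,2) S=74.5145 payoff=20.5755 vs cont=19.9242 → 20.5755 [stop]  node(6,3) S=86.6700 payoff=8.4200 vs cont=9.0260 → 9.0260 [wait]  node(6,4) S=100.8084 payoff=0.0000 vs cont=1.8821 → 1.8821 [wait]  node(6,5) S=117.2533 payoff=0.0000 vs cont=0.0000 → 0.0000 [wait]  node(6,6) S=136.3808 payoff=0.0000 vs cont=0.0000 → 0.0000 [wait]
k=5: node(5,0) S=59.4017 payoff=35.6883 vs cont=34.9964 → 35.6883 [stop]  node(5,1) S=69.0918 payoff=25.9982 vs cont=25.3323 → 25.9982 [stop]  node(5,2) S=80.3627 payoff=14.7273 vs cont=14.4057 → 14.7273 [stop]  node(5,3) S=93.4723 payoff=1.6177 vs cont=5.2428 → 5.2428 [wait]  node(5,4) S=108.7204 payoff=0.0000 vs cont=0.8898 → 0.8898 [wait]  node(5,5) S=126.4559 payoff=0.0000 vs cont=0.0000 → 0.0000 [wait]
k=4: node(4,0) S=64.0638 payoff=31.0262 vs cont=30.3468 → 31.0262 [stop]  node(4,1) S=74.5145 payoff=20.5755 vs cont=19.9242 → 20.5755 [stop]  node(4,2) S=86.6700 payoff=8.4200 vs cont=9.6800 → 9.6800 [wait]  node(4,3) S=100.8084 payoff=0.0000 vs cont=2.9399 → 2.9399 [wait]  node(4,4) S=117.2533 payoff=0.0000 vs cont=0.4207 → 0.4207 [wait]
k=3: node(3,0) S=69.0918 payoff=25.9982 vs cont=25.3323 → 25.9982 [stop]  node(3,1) S=80.3627 payoff=14.7273 vs cont=14.7446 → 14.7446 [wait]  node(3,2) S=93.4723 payoff=1.6177 vs cont=6.1002 → 6.1002 [wait]  node(3,3) S=108.7204 payoff=0.0000 vs cont=1.6080 → 1.6080 [wait]
k=2: node(2,0) S=74.5145 payoff=20.5755 vs cont=19.9331 → 20.5755 [stop]  node(2,1) S=86.6700 payoff=8.4200 vs cont=10.1326 → 10.1326 [wait]  node(2,2) S=100.8084 payoff=0.0000 vs cont=3.7175 → 3.7175 [wait]
k=1: node(1,0) S=80.3627 payoff=14.7273 vs cont=14.9791 → 14.9791 [wait]  node(1,1) S=93.4723 payoff=1.6177 vs cont=6.7172 → 6.7172 [wait]
k=0: node(0,0) S=86.6700 payoff=8.4200 vs cont=10.5632 → 10.5632 [wait]

price = 10.5632
tree:
10.5632
14.9791 6.7172
20.5755 10.1326 3.7175
25.9982 14.7446 6.1002 1.6080
31.0262 20.5755 9.6800 2.9399 0.4207
35.6883 25.9982 14.7273 5.2428 0.8898 0.0000
40.0112 31.0262 20.5755 9.0260 1.8821 0.0000 0.0000
44.0195 35.6883 25.9982 14.7273 3.9809 0.0000 0.0000 0.0000
47.7360 40.0112 31.0262 20.5755 8.4200 0.0000 0.0000 0.0000 0.0000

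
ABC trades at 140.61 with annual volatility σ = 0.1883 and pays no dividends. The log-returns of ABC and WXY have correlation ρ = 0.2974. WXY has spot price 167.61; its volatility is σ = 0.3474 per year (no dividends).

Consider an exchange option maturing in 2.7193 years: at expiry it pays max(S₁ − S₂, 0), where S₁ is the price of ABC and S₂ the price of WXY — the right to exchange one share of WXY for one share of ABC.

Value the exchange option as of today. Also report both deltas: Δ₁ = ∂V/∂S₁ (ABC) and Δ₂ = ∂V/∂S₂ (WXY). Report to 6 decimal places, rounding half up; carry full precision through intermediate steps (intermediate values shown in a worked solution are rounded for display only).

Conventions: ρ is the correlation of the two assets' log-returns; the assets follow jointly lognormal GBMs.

σ_eff = √(σ₁² + σ₂² − 2ρσ₁σ₂) = √(0.1883² + 0.3474² − 2·0.2974·0.1883·0.3474) = 0.342395
d₁ = (ln(S₁/S₂) + (q₂ − q₁ + σ_eff²/2)T) / (σ_eff√T) = (ln(140.61/167.61) + (0.0 − 0.0 + 0.058617)·2.7193) / 0.564620 = -0.028784
d₂ = d₁ − σ_eff√T = -0.028784 − 0.564620 = -0.593404
N(d₁) = 0.488519,  N(d₂) = 0.276455
V = S₁·e^{−q₁T}·N(d₁) − S₂·e^{−q₂T}·N(d₂) = 68.690601 − 46.336705 = 22.353895
Key observation: pricing in WXY-units makes this a unit-strike call on the ratio S₁/S₂ — the risk-free rate cancels and cannot affect the value.
Δ₁ = e^{−q₁T}·N(d₁) = 0.488519;  Δ₂ = −e^{−q₂T}·N(d₂) = -0.276455

exchange price = 22.353895
Δ1 = 0.488519
Δ2 = -0.276455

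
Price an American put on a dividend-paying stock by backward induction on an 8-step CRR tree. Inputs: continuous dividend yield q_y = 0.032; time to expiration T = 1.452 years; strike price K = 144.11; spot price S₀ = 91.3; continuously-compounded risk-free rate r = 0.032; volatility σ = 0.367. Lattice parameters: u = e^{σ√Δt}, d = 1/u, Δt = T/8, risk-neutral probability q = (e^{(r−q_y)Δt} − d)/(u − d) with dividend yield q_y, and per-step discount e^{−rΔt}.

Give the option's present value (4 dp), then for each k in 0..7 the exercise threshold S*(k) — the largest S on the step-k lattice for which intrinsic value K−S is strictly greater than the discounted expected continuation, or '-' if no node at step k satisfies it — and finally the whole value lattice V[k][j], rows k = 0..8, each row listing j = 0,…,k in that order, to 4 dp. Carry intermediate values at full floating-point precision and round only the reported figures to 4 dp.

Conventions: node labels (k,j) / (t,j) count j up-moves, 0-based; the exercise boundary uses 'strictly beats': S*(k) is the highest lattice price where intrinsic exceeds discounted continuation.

params: Δt=0.18150 u=1.16924 d=0.85526 q=0.46099 e^(-rΔt)=0.99421
t_8 payoffs: 117.9735 108.3784 95.2606 77.3272 52.8100 19.2922 0.0000 0.0000 0.0000
t_7: node(7,0) S=30.5598 payoff=113.5502 vs cont=112.8926 → 113.5502 [stop]  node(7,1) S=41.7788 payoff=102.3312 vs cont=101.7386 → 102.3312 [stop]  node(7,2) S=57.1165 payoff=86.9935 vs cont=86.4897 → 86.9935 [stop]  node(7,3) S=78.0850 payoff=66.0250 vs cont=65.6426 → 66.0250 [stop]  node(7,4) S=106.7514 payoff=37.3586 vs cont=37.1422 → 37.3586 [stop]  node(7,5) S=145.9418 payoff=0.0000 vs cont=10.3384 → 10.3384 [wait]  node(7,6) S=199.5196 payoff=0.0000 vs cont=0.0000 → 0.0000 [wait]  node(7,7) S=272.7668 payoff=0.0000 vs cont=0.0000 → 0.0000 [wait]  ⇒ S*(7)=106.7514
t_6: node(6,0) S=35.7316 payoff=108.3784 vs cont=107.7507 → 108.3784 [stop]  node(6,1) S=48.8494 payoff=95.2606 vs cont=94.7090 → 95.2606 [stop]  node(6,2) S=66.7828 payoff=77.3272 vs cont=76.8793 → 77.3272 [stop]  node(6,3) S=91.3000 payoff=52.8100 vs cont=52.5042 → 52.8100 [stop]  node(6,4) S=124.8178 payoff=19.2922 vs cont=24.7583 → 24.7583 [wait]  node(6,5) S=170.6407 payoff=0.0000 vs cont=5.5402 → 5.5402 [wait]  node(6,6) S=233.2859 payoff=0.0000 vs cont=0.0000 → 0.0000 [wait]  ⇒ S*(6)=91.3000
t_5: node(5,0) S=41.7788 payoff=102.3312 vs cont=101.7386 → 102.3312 [stop]  node(5,1) S=57.1165 payoff=86.9935 vs cont=86.4897 → 86.9935 [stop]  node(5,2) S=78.0850 payoff=66.0250 vs cont=65.6426 → 66.0250 [stop]  node(5,3) S=106.7514 payoff=37.3586 vs cont=39.6475 → 39.6475 [wait]  node(5,4) S=145.9418 payoff=0.0000 vs cont=15.8069 → 15.8069 [wait]  node(5,5) S=199.5196 payoff=0.0000 vs cont=2.9689 → 2.9689 [wait]  ⇒ S*(5)=78.0850
t_4: node(4,0) S=48.8494 payoff=95.2606 vs cont=94.7090 → 95.2606 [stop]  node(4,1) S=66.7828 payoff=77.3272 vs cont=76.8793 → 77.3272 [stop]  node(4,2) S=91.3000 payoff=52.8100 vs cont=53.5532 → 53.5532 [wait]  node(4,3) S=124.8178 payoff=19.2922 vs cont=28.4912 → 28.4912 [wait]  node(4,4) S=170.6407 payoff=0.0000 vs cont=9.8314 → 9.8314 [wait]  ⇒ S*(4)=66.7828
t_3: node(3,0) S=57.1165 payoff=86.9935 vs cont=86.4897 → 86.9935 [stop]  node(3,1) S=78.0850 payoff=66.0250 vs cont=65.9832 → 66.0250 [stop]  node(3,2) S=106.7514 payoff=37.3586 vs cont=41.7566 → 41.7566 [wait]  node(3,3) S=145.9418 payoff=0.0000 vs cont=19.7740 → 19.7740 [wait]  ⇒ S*(3)=78.0850
t_2: node(2,0) S=66.7828 payoff=77.3272 vs cont=76.8793 → 77.3272 [stop]  node(2,1) S=91.3000 payoff=52.8100 vs cont=54.5199 → 54.5199 [wait]  node(2,2) S=124.8178 payoff=19.2922 vs cont=31.4397 → 31.4397 [wait]  ⇒ S*(2)=66.7828
t_1: node(1,0) S=78.0850 payoff=66.0250 vs cont=66.4263 → 66.4263 [wait]  node(1,1) S=106.7514 payoff=37.3586 vs cont=43.6260 → 43.6260 [wait]  ⇒ S*(1)=-
t_0: node(0,0) S=91.3000 payoff=52.8100 vs cont=55.5917 → 55.5917 [wait]  ⇒ S*(0)=-

price = 55.5917
boundary = - - 66.7828 78.0850 66.7828 78.0850 91.3000 106.7514
tree:
55.5917
66.4263 43.6260
77.3272 54.5199 31.4397
86.9935 66.0250 41.7566 19.7740
95.2606 77.3272 53.5532 28.4912 9.8314
102.3312 86.9935 66.0250 39.6475 15.8069 2.9689
108.3784 95.2606 77.3272 52.8100 24.7583 5.5402 0.0000
113.5502 102.3312 86.9935 66.0250 37.3586 10.3384 0.0000 0.0000
117.9735 108.3784 95.2606 77.3272 52.8100 19.2922 0.0000 0.0000 0.0000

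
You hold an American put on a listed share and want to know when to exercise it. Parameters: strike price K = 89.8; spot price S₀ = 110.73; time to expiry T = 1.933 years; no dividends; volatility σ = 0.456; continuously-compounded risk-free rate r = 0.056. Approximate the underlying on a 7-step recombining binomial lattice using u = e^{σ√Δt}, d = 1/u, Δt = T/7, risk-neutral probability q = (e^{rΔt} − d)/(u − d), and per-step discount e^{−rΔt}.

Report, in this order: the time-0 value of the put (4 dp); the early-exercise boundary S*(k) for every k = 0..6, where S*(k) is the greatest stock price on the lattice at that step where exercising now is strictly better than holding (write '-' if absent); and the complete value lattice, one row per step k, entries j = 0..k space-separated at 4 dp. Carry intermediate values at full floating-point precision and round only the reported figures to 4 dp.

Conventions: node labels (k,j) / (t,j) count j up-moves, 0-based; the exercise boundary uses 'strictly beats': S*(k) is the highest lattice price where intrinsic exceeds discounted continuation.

price = 12.0394
boundary = - - - 53.9588 42.4614 53.9588 68.5693
tree:
12.0394
17.8956 5.9007
25.8079 9.6556 1.9049
35.8412 15.4616 3.4944 0.1938
47.3386 24.0432 6.3944 0.3731 0.0000
56.3861 35.8412 11.6693 0.7185 0.0000 0.0000
63.5059 47.3386 21.2307 1.3835 0.0000 0.0000 0.0000
69.1085 56.3861 35.8412 2.6640 0.0000 0.0000 0.0000 0.0000

params: Δt=0.27614 u=1.27077 d=0.78692 q=0.47259 e^(-rΔt)=0.98465
t_7 payoffs: 69.1085 56.3861 35.8412 2.6640 0.0000 0.0000 0.0000 0.0000
t_6: node(6,0) S=26.2941 payoff=63.5059 vs cont=62.1279 → 63.5059 [stop]  node(6,1) S=42.4614 payoff=47.3386 vs cont=45.9606 → 47.3386 [stop]  node(6,2) S=68.5693 payoff=21.2307 vs cont=19.8527 → 21.2307 [stop]  node(6,3) S=110.7300 payoff=0.0000 vs cont=1.3835 → 1.3835 [wait]  node(6,4) S=178.8137 payoff=0.0000 vs cont=0.0000 → 0.0000 [wait]  node(6,5) S=288.7594 payoff=0.0000 vs cont=0.0000 → 0.0000 [wait]  node(6,6) S=466.3067 payoff=0.0000 vs cont=0.0000 → 0.0000 [wait]  ⇒ S*(6)=68.5693
t_5: node(5,0) S=33.4139 payoff=56.3861 vs cont=55.0082 → 56.3861 [stop]  node(5,1) S=53.9588 payoff=35.8412 vs cont=34.4632 → 35.8412 [stop]  node(5,2) S=87.1360 payoff=2.6640 vs cont=11.6693 → 11.6693 [wait]  node(5,3) S=140.7126 payoff=0.0000 vs cont=0.7185 → 0.7185 [wait]  node(5,4) S=227.2315 payoff=0.0000 vs cont=0.0000 → 0.0000 [wait]  node(5,5) S=366.9475 payoff=0.0000 vs cont=0.0000 → 0.0000 [wait]  ⇒ S*(5)=53.9588
t_4: node(4,0) S=42.4614 payoff=47.3386 vs cont=45.9606 → 47.3386 [stop]  node(4,1) S=68.5693 payoff=21.2307 vs cont=24.0432 → 24.0432 [wait]  node(4,2) S=110.7300 payoff=0.0000 vs cont=6.3944 → 6.3944 [wait]  node(4,3) S=178.8137 payoff=0.0000 vs cont=0.3731 → 0.3731 [wait]  node(4,4) S=288.7594 payoff=0.0000 vs cont=0.0000 → 0.0000 [wait]  ⇒ S*(4)=42.4614
t_3: node(3,0) S=53.9588 payoff=35.8412 vs cont=35.7720 → 35.8412 [stop]  node(3,1) S=87.1360 payoff=2.6640 vs cont=15.4616 → 15.4616 [wait]  node(3,2) S=140.7126 payoff=0.0000 vs cont=3.4944 → 3.4944 [wait]  node(3,3) S=227.2315 payoff=0.0000 vs cont=0.1938 → 0.1938 [wait]  ⇒ S*(3)=53.9588
t_2: node(2,0) S=68.5693 payoff=21.2307 vs cont=25.8079 → 25.8079 [wait]  node(2,1) S=110.7300 payoff=0.0000 vs cont=9.6556 → 9.6556 [wait]  node(2,2) S=178.8137 payoff=0.0000 vs cont=1.9049 → 1.9049 [wait]  ⇒ S*(2)=-
t_1: node(1,0) S=87.1360 payoff=2.6640 vs cont=17.8956 → 17.8956 [wait]  node(1,1) S=140.7126 payoff=0.0000 vs cont=5.9007 → 5.9007 [wait]  ⇒ S*(1)=-
t_0: node(0,0) S=110.7300 payoff=0.0000 vs cont=12.0394 → 12.0394 [wait]  ⇒ S*(0)=-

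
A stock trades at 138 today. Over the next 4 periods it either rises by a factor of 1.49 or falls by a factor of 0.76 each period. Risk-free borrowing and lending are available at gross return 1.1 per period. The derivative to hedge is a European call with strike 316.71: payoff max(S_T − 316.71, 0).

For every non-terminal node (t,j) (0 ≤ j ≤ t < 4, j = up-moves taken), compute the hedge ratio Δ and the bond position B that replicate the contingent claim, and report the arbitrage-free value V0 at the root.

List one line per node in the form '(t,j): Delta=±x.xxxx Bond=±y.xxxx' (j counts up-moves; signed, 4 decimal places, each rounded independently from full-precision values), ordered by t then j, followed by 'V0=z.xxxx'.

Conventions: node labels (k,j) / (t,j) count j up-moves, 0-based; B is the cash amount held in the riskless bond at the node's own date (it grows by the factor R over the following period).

(0,0): Delta=0.3295 Bond=-29.3285
(1,0): Delta=0.0708 Bond=-5.1290
(1,1): Delta=0.4808 Bond=-63.3838
(2,0): Delta=0.0000 Bond=0.0000
(2,1): Delta=0.1122 Bond=-12.1134
(2,2): Delta=0.6965 Bond=-135.8029
(3,0): Delta=0.0000 Bond=0.0000
(3,1): Delta=0.0000 Bond=0.0000
(3,2): Delta=0.1778 Bond=-28.6090
(3,3): Delta=1.0000 Bond=-287.9182
V0=16.1398

The replicating-portfolio and risk-neutral prices coincide; use p* = (1.1−0.76)/(1.49−0.76) = 0.4658 for the latter.
At maturity the claim pays: V(4,0)=0.0000, V(4,1)=0.0000, V(4,2)=0.0000, V(4,3)=30.2277, V(4,4)=363.4705
(3,0): S=60.5787. Δ = (V_up−V_dn)/(S_up−S_dn) = (0.0000−0.0000)/(90.2622−46.0398) = 0.0000. V = [p*·0.0000 + (1−p*)·0.0000]/1.1 = 0.0000. B = V − Δ·S = 0.0000.
(3,1): S=118.7661. Δ = (V_up−V_dn)/(S_up−S_dn) = (0.0000−0.0000)/(176.9615−90.2622) = 0.0000. V = [p*·0.0000 + (1−p*)·0.0000]/1.1 = 0.0000. B = V − Δ·S = 0.0000.
(3,2): S=232.8441. Δ = (V_up−V_dn)/(S_up−S_dn) = (30.2277−0.0000)/(346.9377−176.9615) = 0.1778. V = [p*·30.2277 + (1−p*)·0.0000]/1.1 = 12.7988. B = V − Δ·S = -28.6090.
(3,3): S=456.4970. Δ = (V_up−V_dn)/(S_up−S_dn) = (363.4705−30.2277)/(680.1805−346.9377) = 1.0000. V = [p*·363.4705 + (1−p*)·30.2277]/1.1 = 168.5788. B = V − Δ·S = -287.9182.
(2,0): S=79.7088. Δ = (V_up−V_dn)/(S_up−S_dn) = (0.0000−0.0000)/(118.7661−60.5787) = 0.0000. V = [p*·0.0000 + (1−p*)·0.0000]/1.1 = 0.0000. B = V − Δ·S = 0.0000.
(2,1): S=156.2712. Δ = (V_up−V_dn)/(S_up−S_dn) = (12.7988−0.0000)/(232.8441−118.7661) = 0.1122. V = [p*·12.7988 + (1−p*)·0.0000]/1.1 = 5.4192. B = V − Δ·S = -12.1134.
(2,2): S=306.3738. Δ = (V_up−V_dn)/(S_up−S_dn) = (168.5788−12.7988)/(456.4970−232.8441) = 0.6965. V = [p*·168.5788 + (1−p*)·12.7988]/1.1 = 77.5944. B = V − Δ·S = -135.8029.
(1,0): S=104.8800. Δ = (V_up−V_dn)/(S_up−S_dn) = (5.4192−0.0000)/(156.2712−79.7088) = 0.0708. V = [p*·5.4192 + (1−p*)·0.0000]/1.1 = 2.2945. B = V − Δ·S = -5.1290.
(1,1): S=205.6200. Δ = (V_up−V_dn)/(S_up−S_dn) = (77.5944−5.4192)/(306.3738−156.2712) = 0.4808. V = [p*·77.5944 + (1−p*)·5.4192]/1.1 = 35.4864. B = V − Δ·S = -63.3838.
(0,0): S=138.0000. Δ = (V_up−V_dn)/(S_up−S_dn) = (35.4864−2.2945)/(205.6200−104.8800) = 0.3295. V = [p*·35.4864 + (1−p*)·2.2945]/1.1 = 16.1398. B = V − Δ·S = -29.3285.
Verification: the root portfolio costs Δ(0,0)·S0 + B(0,0) = 16.1398, matching V0.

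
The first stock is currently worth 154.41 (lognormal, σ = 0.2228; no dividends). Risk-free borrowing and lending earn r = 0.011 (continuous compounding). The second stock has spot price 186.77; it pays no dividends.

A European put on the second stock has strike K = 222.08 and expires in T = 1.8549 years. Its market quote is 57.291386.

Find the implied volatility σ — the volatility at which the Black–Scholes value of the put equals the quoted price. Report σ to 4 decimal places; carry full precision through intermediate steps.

At σ = 0.3687 the Black–Scholes value reproduces the quote:
σ√T = 0.3687·√1.8549 = 0.502150
d₁ = (ln(S/K) + (r+σ²/2)T) / (σ√T) = (ln(186.77/222.08) + (0.011+0.3687²/2)·1.8549) / 0.502150 = (-0.173160 + 0.146481) / 0.502150 = -0.053129
d₂ = d₁ − σ√T = -0.053129 − 0.502150 = -0.555279
e^{−rT} = 0.979803
N(−d₁) = 0.521185,  N(−d₂) = 0.710648
V = K·e^{−rT}·N(−d₂) − S·N(−d₁) = 154.633172 − 97.341786 = 57.291386 (matching the quote); vega is positive throughout, so no other σ reproduces this price

sigma = 0.3687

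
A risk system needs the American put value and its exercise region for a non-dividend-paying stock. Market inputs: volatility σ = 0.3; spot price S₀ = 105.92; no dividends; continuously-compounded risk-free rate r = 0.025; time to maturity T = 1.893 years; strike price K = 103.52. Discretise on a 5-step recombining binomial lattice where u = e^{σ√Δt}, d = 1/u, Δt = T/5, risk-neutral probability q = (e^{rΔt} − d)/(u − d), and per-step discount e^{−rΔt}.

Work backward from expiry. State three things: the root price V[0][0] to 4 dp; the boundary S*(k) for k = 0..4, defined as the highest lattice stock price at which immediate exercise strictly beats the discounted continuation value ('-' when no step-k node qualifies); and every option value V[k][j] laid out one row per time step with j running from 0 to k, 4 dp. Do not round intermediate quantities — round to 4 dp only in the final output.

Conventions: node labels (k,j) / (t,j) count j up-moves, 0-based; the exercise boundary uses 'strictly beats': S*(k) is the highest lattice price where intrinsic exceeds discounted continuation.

price = 14.6234
boundary = - - - 60.8803 73.2224
tree:
14.6234
21.7618 7.1677
31.1988 11.9533 2.1170
42.6397 19.4031 4.1066 0.0000
52.9014 30.2976 7.9663 0.0000 0.0000
61.4335 42.6397 15.4535 0.0000 0.0000 0.0000

Δt=0.37860  u=1.20273  d=0.83144  q=0.47960  discount=0.99058
step 5 (expiry): payoffs max(K−S,0) = 61.4335 42.6397 15.4535 0.0000 0.0000 0.0000
step 4: (k=4,j=0): S=50.6186, K−S=52.9014, hold=51.9262 ⇒ V=52.9014 exercise | (k=4,j=1): S=73.2224, K−S=30.2976, hold=29.3224 ⇒ V=30.2976 exercise | (k=4,j=2): S=105.9200, K−S=0.0000, hold=7.9663 ⇒ V=7.9663 continue | (k=4,j=3): S=153.2188, K−S=0.0000, hold=0.0000 ⇒ V=0.0000 continue | (k=4,j=4): S=221.6390, K−S=0.0000, hold=0.0000 ⇒ V=0.0000 continue  boundary S*=73.2224
step 3: (k=3,j=0): S=60.8803, K−S=42.6397, hold=41.6645 ⇒ V=42.6397 exercise | (k=3,j=1): S=88.0665, K−S=15.4535, hold=19.4031 ⇒ V=19.4031 continue | (k=3,j=2): S=127.3928, K−S=0.0000, hold=4.1066 ⇒ V=4.1066 continue | (k=3,j=3): S=184.2804, K−S=0.0000, hold=0.0000 ⇒ V=0.0000 continue  boundary S*=60.8803
step 2: (k=2,j=0): S=73.2224, K−S=30.2976, hold=31.1988 ⇒ V=31.1988 continue | (k=2,j=1): S=105.9200, K−S=0.0000, hold=11.9533 ⇒ V=11.9533 continue | (k=2,j=2): S=153.2188, K−S=0.0000, hold=2.1170 ⇒ V=2.1170 continue  boundary S*=-
step 1: (k=1,j=0): S=88.0665, K−S=15.4535, hold=21.7618 ⇒ V=21.7618 continue | (k=1,j=1): S=127.3928, K−S=0.0000, hold=7.1677 ⇒ V=7.1677 continue  boundary S*=-
step 0: (k=0,j=0): S=105.9200, K−S=0.0000, hold=14.6234 ⇒ V=14.6234 continue  boundary S*=-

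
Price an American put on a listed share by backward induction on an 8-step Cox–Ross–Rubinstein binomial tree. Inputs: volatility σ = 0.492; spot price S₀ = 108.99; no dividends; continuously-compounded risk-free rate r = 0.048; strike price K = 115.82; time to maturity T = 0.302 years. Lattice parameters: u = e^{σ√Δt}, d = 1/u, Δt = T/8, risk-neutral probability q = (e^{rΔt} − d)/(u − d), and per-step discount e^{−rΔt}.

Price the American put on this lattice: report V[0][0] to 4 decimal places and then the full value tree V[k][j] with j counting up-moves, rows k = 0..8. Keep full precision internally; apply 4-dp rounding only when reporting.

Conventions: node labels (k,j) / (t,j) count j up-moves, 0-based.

params: Δt=0.03775 u=1.10031 d=0.90883 q=0.48559 e^(-rΔt)=0.99819
t_8 payoffs: 65.0900 54.4021 41.4624 25.7965 6.8300 0.0000 0.0000 0.0000 0.0000
k=7: node(7,0) S=55.8187 payoff=60.0013 vs cont=59.7916 → 60.0013 [stop]  node(7,1) S=67.5788 payoff=48.2412 vs cont=48.0316 → 48.2412 [stop]  node(7,2) S=81.8165 payoff=34.0035 vs cont=33.7938 → 34.0035 [stop]  node(7,3) S=99.0539 payoff=16.7661 vs cont=16.5565 → 16.7661 [stop]  node(7,4) S=119.9228 payoff=0.0000 vs cont=3.5070 → 3.5070 [wait]  node(7,5) S=145.1886 payoff=0.0000 vs cont=0.0000 → 0.0000 [wait]  node(7,6) S=175.7774 payoff=0.0000 vs cont=0.0000 → 0.0000 [wait]  node(7,7) S=212.8107 payoff=0.0000 vs cont=0.0000 → 0.0000 [wait]
k=6: node(6,0) S=61.4179 payoff=54.4021 vs cont=54.1924 → 54.4021 [stop]  node(6,1) S=74.3576 payoff=41.4624 vs cont=41.2527 → 41.4624 [stop]  node(6,2) S=90.0235 payoff=25.7965 vs cont=25.5868 → 25.7965 [stop]  node(6,3) S=108.9900 payoff=6.8300 vs cont=10.3089 → 10.3089 [wait]  node(6,4) S=131.9524 payoff=0.0000 vs cont=1.8008 → 1.8008 [wait]  node(6,5) S=159.7525 payoff=0.0000 vs cont=0.0000 → 0.0000 [wait]  node(6,6) S=193.4097 payoff=0.0000 vs cont=0.0000 → 0.0000 [wait]
k=5: node(5,0) S=67.5788 payoff=48.2412 vs cont=48.0316 → 48.2412 [stop]  node(5,1) S=81.8165 payoff=34.0035 vs cont=33.7938 → 34.0035 [stop]  node(5,2) S=99.0539 payoff=16.7661 vs cont=18.2428 → 18.2428 [wait]  node(5,3) S=119.9228 payoff=0.0000 vs cont=6.1663 → 6.1663 [wait]  node(5,4) S=145.1886 payoff=0.0000 vs cont=0.9247 → 0.9247 [wait]  node(5,5) S=175.7774 payoff=0.0000 vs cont=0.0000 → 0.0000 [wait]
k=4: node(4,0) S=74.3576 payoff=41.4624 vs cont=41.2527 → 41.4624 [stop]  node(4,1) S=90.0235 payoff=25.7965 vs cont=26.3025 → 26.3025 [wait]  node(4,2) S=108.9900 payoff=6.8300 vs cont=12.3561 → 12.3561 [wait]  node(4,3) S=131.9524 payoff=0.0000 vs cont=3.6144 → 3.6144 [wait]  node(4,4) S=159.7525 payoff=0.0000 vs cont=0.4748 → 0.4748 [wait]
k=3: node(3,0) S=81.8165 payoff=34.0035 vs cont=34.0391 → 34.0391 [wait]  node(3,1) S=99.0539 payoff=16.7661 vs cont=19.4949 → 19.4949 [wait]  node(3,2) S=119.9228 payoff=0.0000 vs cont=8.0965 → 8.0965 [wait]  node(3,3) S=145.1886 payoff=0.0000 vs cont=2.0861 → 2.0861 [wait]
k=2: node(2,0) S=90.0235 payoff=25.7965 vs cont=26.9277 → 26.9277 [wait]  node(2,1) S=108.9900 payoff=6.8300 vs cont=13.9347 → 13.9347 [wait]  node(2,2) S=131.9524 payoff=0.0000 vs cont=5.1685 → 5.1685 [wait]
k=1: node(1,0) S=99.0539 payoff=16.7661 vs cont=20.5811 → 20.5811 [wait]  node(1,1) S=119.9228 payoff=0.0000 vs cont=9.6604 → 9.6604 [wait]
k=0: node(0,0) S=108.9900 payoff=6.8300 vs cont=15.2504 → 15.2504 [wait]

price = 15.2504
tree:
15.2504
20.5811 9.6604
26.9277 13.9347 5.1685
34.0391 19.4949 8.0965 2.0861
41.4624 26.3025 12.3561 3.6144 0.4748
48.2412 34.0035 18.2428 6.1663 0.9247 0.0000
54.4021 41.4624 25.7965 10.3089 1.8008 0.0000 0.0000
60.0013 48.2412 34.0035 16.7661 3.5070 0.0000 0.0000 0.0000
65.0900 54.4021 41.4624 25.7965 6.8300 0.0000 0.0000 0.0000 0.0000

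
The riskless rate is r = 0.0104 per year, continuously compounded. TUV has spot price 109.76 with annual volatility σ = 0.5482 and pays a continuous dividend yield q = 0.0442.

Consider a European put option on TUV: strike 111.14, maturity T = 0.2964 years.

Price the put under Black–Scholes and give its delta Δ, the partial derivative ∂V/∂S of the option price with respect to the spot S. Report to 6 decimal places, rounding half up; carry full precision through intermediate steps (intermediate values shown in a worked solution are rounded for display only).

σ√T = 0.5482·√0.2964 = 0.298454
d₁ = (ln(S/K) + (r−q+σ²/2)T) / (σ√T) = (ln(109.76/111.14) + (0.0104−0.0442+0.5482²/2)·0.2964) / 0.298454 = (-0.012495 + 0.034519) / 0.298454 = 0.073796
d₂ = d₁ − σ√T = 0.073796 − 0.298454 = -0.224659
e^{−rT} = 0.996922
e^{−qT} = 0.986985
N(−d₁) = 0.470586,  N(−d₂) = 0.588878
Put price V = K·e^{−rT}·N(−d₂) − S·e^{−qT}·N(−d₁) = 65.246416 − 50.979295 = 14.267121
Δ = −e^{−qT}·N(−d₁) = -0.464462

price = 14.267121
Δ = -0.464462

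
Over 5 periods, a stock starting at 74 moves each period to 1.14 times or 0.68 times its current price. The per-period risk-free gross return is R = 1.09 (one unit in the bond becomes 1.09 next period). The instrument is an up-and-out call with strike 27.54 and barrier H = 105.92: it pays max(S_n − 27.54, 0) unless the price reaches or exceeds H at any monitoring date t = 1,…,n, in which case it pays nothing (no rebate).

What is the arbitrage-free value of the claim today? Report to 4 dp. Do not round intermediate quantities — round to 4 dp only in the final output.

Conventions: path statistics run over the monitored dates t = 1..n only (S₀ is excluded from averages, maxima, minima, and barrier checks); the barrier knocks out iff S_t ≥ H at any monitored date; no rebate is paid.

Risk-neutral up-probability p* = (R−d)/(u−d) = (1.09−0.68)/(1.14−0.68) = 0.8913; the claim prices as the p*-weighted sum of path payoffs discounted by R^5.
Enumerate all 2^5 = 32 price paths (U = up ×1.14, D = down ×0.68); each path with k up-moves has probability p*^k·(1−p*)^(5−k).
DDDDD: M=50.3200, payoff=0.0000, prob=0.000015
UDDDD: M=84.3600, payoff=0.0000, prob=0.000124
DUDDD: M=57.3648, payoff=0.0000, prob=0.000124
UUDDD: M=96.1704, payoff=2.6991, prob=0.001020
DDUDD: M=50.3200, payoff=0.0000, prob=0.000124
UDUDD: M=84.3600, payoff=2.6991, prob=0.001020
DUUDD: M=65.3959, payoff=2.6991, prob=0.001020
UUUDD: M=109.6343, payoff=0.0000, prob=0.008366
DDDUD: M=50.3200, payoff=0.0000, prob=0.000124
UDDUD: M=84.3600, payoff=2.6991, prob=0.001020
DUDUD: M=57.3648, payoff=2.6991, prob=0.001020
UUDUD: M=96.1704, payoff=23.1549, prob=0.008366
DDUUD: M=50.3200, payoff=2.6991, prob=0.001020
UDUUD: M=84.3600, payoff=23.1549, prob=0.008366
DUUUD: M=74.5513, payoff=23.1549, prob=0.008366
UUUUD: M=124.9831, payoff=0.0000, prob=0.068599
DDDDU: M=50.3200, payoff=0.0000, prob=0.000124
UDDDU: M=84.3600, payoff=2.6991, prob=0.001020
DUDDU: M=57.3648, payoff=2.6991, prob=0.001020
UUDDU: M=96.1704, payoff=23.1549, prob=0.008366
DDUDU: M=50.3200, payoff=2.6991, prob=0.001020
UDUDU: M=84.3600, payoff=23.1549, prob=0.008366
DUUDU: M=65.3959, payoff=23.1549, prob=0.008366
UUUDU: M=109.6343, payoff=0.0000, prob=0.068599
DDDUU: M=50.3200, payoff=2.6991, prob=0.001020
UDDUU: M=84.3600, payoff=23.1549, prob=0.008366
DUDUU: M=57.3648, payoff=23.1549, prob=0.008366
UUDUU: M=96.1704, payoff=57.4485, prob=0.068599
DDUUU: M=50.6949, payoff=23.1549, prob=0.008366
UDUUU: M=84.9885, payoff=57.4485, prob=0.068599
DUUUU: M=84.9885, payoff=57.4485, prob=0.068599
UUUUU: M=142.4807, payoff=0.0000, prob=0.562510
Price = Σ prob·payoff / R^5 = 13.593580 / 1.538624 = 8.8349

price = 8.8349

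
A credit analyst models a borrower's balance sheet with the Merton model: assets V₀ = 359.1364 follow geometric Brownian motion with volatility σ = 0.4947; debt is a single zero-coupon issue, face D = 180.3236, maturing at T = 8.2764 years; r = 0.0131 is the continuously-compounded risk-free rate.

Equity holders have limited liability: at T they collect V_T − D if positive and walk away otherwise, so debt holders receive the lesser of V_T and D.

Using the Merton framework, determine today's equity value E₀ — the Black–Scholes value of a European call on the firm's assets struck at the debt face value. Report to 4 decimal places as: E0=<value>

Work the structural quantities from V₀ = 359.1364 against face 180.3236:
d₁ = [ln(V₀/D) + (r + σ²/2)T] / (σ√T)
   = [ln(359.1364/180.3236) + (0.0131 + 0.5·0.4947²)·8.2764] / (0.4947·√8.2764)
   = [0.688949 + 1.121155] / 1.423189 = 1.271865
d₂ = d₁ − σ√T = 1.271865 − 1.423189 = -0.151325
N(d₁) = 0.898289,  N(d₂) = 0.439860,  e^(−rT) = 0.897250
E₀ = V₀·N(d₁) − D·e^(−rT)·N(d₂)
   = 359.1364·0.898289 − 180.3236·0.897250·0.439860 = 251.441148

E0=251.4411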